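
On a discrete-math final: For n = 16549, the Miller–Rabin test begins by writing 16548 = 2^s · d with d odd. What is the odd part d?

Halving: 16548 → 8274 → 4137; 4137 is odd.
So 16548 = 2^2 · 4137.

4137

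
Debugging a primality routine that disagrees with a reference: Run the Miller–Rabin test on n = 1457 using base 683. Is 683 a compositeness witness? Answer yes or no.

yes

n − 1 = 1456 = 2^4 · 91, so s = 4 and d = 91.
x_0 = 683^91 mod 1457 = 32.
x_0 is neither 1 nor 1456, so continue squaring.
x_1 = 32^2 mod 1457 = 1024.
x_2 = 1024^2 mod 1457 = 993.
x_3 = 993^2 mod 1457 = 1117.
Reached i = s−1 = 3 without hitting −1: 683 is a Miller–Rabin witness and 1457 is composite.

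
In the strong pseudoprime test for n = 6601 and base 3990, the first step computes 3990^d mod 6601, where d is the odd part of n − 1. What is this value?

n − 1 = 6600 = 2^3 · 825, so s = 3 and d = 825.
3990^825 mod 6601 = 413.

413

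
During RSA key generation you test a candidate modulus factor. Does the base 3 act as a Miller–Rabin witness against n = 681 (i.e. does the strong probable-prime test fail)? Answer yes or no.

n − 1 = 680 = 2^3 · 85, so s = 3 and d = 85.
Repeated squaring mod 681: 3^1 ≡ 3, 3^2 ≡ 9, 3^4 ≡ 81, 3^8 ≡ 432, 3^16 ≡ 30, 3^32 ≡ 219, 3^64 ≡ 291.
85 = 64 + 16 + 4 + 1, so 3^85 ≡ 291·30·81·3 ≡ 75 (mod 681).
x_0 = 3^85 mod 681 = 75.
x_0 is neither 1 nor 680, so continue squaring.
x_1 = 75^2 mod 681 = 177.
x_2 = 177^2 mod 681 = 3.
Reached i = s−1 = 2 without hitting −1: 3 is a Miller–Rabin witness and 681 is composite.

yes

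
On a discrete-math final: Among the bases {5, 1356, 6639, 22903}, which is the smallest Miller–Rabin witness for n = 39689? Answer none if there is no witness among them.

n − 1 = 39688 = 2^3 · 4961, so s = 3 and d = 4961.
Base 5: x_0 = 5^4961 mod 39689 = 24926. x_0 is neither 1 nor 39688, so continue squaring. x_1 = 24926^2 mod 39689 = 13870. x_2 = 13870^2 mod 39689 = 4317. Reached i = s−1 = 2 without hitting −1: 5 is a Miller–Rabin witness and 39689 is composite.
Base 1356: x_0 = 1356^4961 mod 39689 = 920. x_0 is neither 1 nor 39688, so continue squaring. x_1 = 920^2 mod 39689 = 12931. x_2 = 12931^2 mod 39689 = 1004. Reached i = s−1 = 2 without hitting −1: 1356 is a Miller–Rabin witness and 39689 is composite.
Base 6639: x_0 = 6639^4961 mod 39689 = 29409. x_0 is neither 1 nor 39688, so continue squaring. x_1 = 29409^2 mod 39689 = 26282. x_2 = 26282^2 mod 39689 = 35857. Reached i = s−1 = 2 without hitting −1: 6639 is a Miller–Rabin witness and 39689 is composite.
Base 22903: x_0 = 22903^4961 mod 39689 = 13524. x_0 is neither 1 nor 39688, so continue squaring. x_1 = 13524^2 mod 39689 = 11664. x_2 = 11664^2 mod 39689 = 34693. Reached i = s−1 = 2 without hitting −1: 22903 is a Miller–Rabin witness and 39689 is composite.
The smallest witness among the given bases is 5.

5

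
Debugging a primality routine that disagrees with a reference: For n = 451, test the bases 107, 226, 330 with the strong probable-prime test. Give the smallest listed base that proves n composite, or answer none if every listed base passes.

n − 1 = 450 = 2^1 · 225, so s = 1 and d = 225.
Base 107: x_0 = 107^225 mod 451 = 450. x_0 = 450 ≡ −1, so 107 is not a witness.
Base 226: x_0 = 226^225 mod 451 = 296. x_0 ∉ {1, 450} and s = 1, so 226 is a Miller–Rabin witness and 451 is composite.
Base 330: x_0 = 330^225 mod 451 = 319. x_0 ∉ {1, 450} and s = 1, so 330 is a Miller–Rabin witness and 451 is composite.
The smallest witness among the given bases is 226.

226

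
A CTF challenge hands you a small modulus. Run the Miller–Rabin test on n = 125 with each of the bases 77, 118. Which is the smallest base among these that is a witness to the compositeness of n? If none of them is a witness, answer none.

n − 1 = 124 = 2^2 · 31, so s = 2 and d = 31.
Base 77: x_0 = 77^31 mod 125 = 73. x_0 is neither 1 nor 124, so continue squaring. x_1 = 73^2 mod 125 = 79. Reached i = s−1 = 1 without hitting −1: 77 is a Miller–Rabin witness and 125 is composite.
Base 118: x_0 = 118^31 mod 125 = 7. x_0 is neither 1 nor 124, so continue squaring. x_1 = 7^2 mod 125 = 49. Reached i = s−1 = 1 without hitting −1: 118 is a Miller–Rabin witness and 125 is composite.
The smallest witness among the given bases is 77.

77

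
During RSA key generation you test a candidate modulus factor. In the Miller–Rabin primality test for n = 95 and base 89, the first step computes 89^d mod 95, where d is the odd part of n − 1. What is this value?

n − 1 = 94 = 2^1 · 47, so s = 1 and d = 47.
Repeated squaring mod 95: 89^1 ≡ 89, 89^2 ≡ 36, 89^4 ≡ 61, 89^8 ≡ 16, 89^16 ≡ 66, 89^32 ≡ 81.
47 = 32 + 8 + 4 + 2 + 1, so 89^47 ≡ 81·16·61·36·89 ≡ 59 (mod 95).

59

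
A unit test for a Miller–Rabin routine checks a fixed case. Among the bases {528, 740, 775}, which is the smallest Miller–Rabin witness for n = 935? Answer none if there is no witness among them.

n − 1 = 934 = 2^1 · 467, so s = 1 and d = 467.
Base 528: x_0 = 528^467 mod 935 = 902. x_0 ∉ {1, 934} and s = 1, so 528 is a Miller–Rabin witness and 935 is composite.
Base 740: x_0 = 740^467 mod 935 = 185. x_0 ∉ {1, 934} and s = 1, so 740 is a Miller–Rabin witness and 935 is composite.
Base 775: x_0 = 775^467 mod 935 = 575. x_0 ∉ {1, 934} and s = 1, so 775 is a Miller–Rabin witness and 935 is composite.
The smallest witness among the given bases is 528.

528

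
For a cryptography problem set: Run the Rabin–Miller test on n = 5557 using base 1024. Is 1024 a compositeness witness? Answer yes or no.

n − 1 = 5556 = 2^2 · 1389, so s = 2 and d = 1389.
Repeated squaring mod 5557: 1024^1 ≡ 1024, 1024^2 ≡ 3860, 1024^4 ≡ 1283, 1024^8 ≡ 1217, 1024^16 ≡ 2927, 1024^32 ≡ 3992, 1024^64 ≡ 4145, 1024^128 ≡ 4338, 1024^256 ≡ 2242, 1024^512 ≡ 3036, 1024^1024 ≡ 3790.
1389 = 1024 + 256 + 64 + 32 + 8 + 4 + 1, so 1024^1389 ≡ 3790·2242·4145·3992·1217·1283·1024 ≡ 5556 (mod 5557).
x_0 = 1024^1389 mod 5557 = 5556.
x_0 = 5556 ≡ −1, so 1024 is not a witness.

no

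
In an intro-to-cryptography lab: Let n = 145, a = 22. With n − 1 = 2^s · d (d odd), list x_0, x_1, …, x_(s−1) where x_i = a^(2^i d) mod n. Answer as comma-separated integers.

n − 1 = 144 = 2^4 · 9, so s = 4 and d = 9.
x_0 = 22^9 mod 145 = 67.
x_1 = 67^2 mod 145 = 139.
x_2 = 139^2 mod 145 = 36.
x_3 = 36^2 mod 145 = 136.

67, 139, 36, 136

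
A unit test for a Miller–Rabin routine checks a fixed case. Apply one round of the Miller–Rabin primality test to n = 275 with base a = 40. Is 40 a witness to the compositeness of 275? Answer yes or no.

yes

n − 1 = 274 = 2^1 · 137, so s = 1 and d = 137.
Repeated squaring mod 275: 40^1 ≡ 40, 40^2 ≡ 225, 40^4 ≡ 25, 40^8 ≡ 75, 40^16 ≡ 125, 40^32 ≡ 225, 40^64 ≡ 25, 40^128 ≡ 75.
137 = 128 + 8 + 1, so 40^137 ≡ 75·75·40 ≡ 50 (mod 275).
x_0 = 40^137 mod 275 = 50.
x_0 ∉ {1, 274} and s = 1, so 40 is a Miller–Rabin witness and 275 is composite.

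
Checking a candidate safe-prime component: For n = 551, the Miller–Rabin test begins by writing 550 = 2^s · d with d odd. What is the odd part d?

Halving: 550 → 275; 275 is odd.
So 550 = 2^1 · 275.

275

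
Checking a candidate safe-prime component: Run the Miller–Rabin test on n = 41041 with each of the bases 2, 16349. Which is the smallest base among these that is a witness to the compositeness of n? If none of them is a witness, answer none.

2

n − 1 = 41040 = 2^4 · 2565, so s = 4 and d = 2565.
Base 2: x_0 = 2^2565 mod 41041 = 27994. x_0 is neither 1 nor 41040, so continue squaring. x_1 = 27994^2 mod 41041 = 27182. x_2 = 27182^2 mod 41041 = 1. x_2 = 1 but x_1 ≠ ±1, a nontrivial square root of 1 — 2 is a witness and 41041 is composite.
Base 16349: x_0 = 16349^2565 mod 41041 = 33496. x_0 is neither 1 nor 41040, so continue squaring. x_1 = 33496^2 mod 41041 = 3158. x_2 = 3158^2 mod 41041 = 1. x_2 = 1 but x_1 ≠ ±1, a nontrivial square root of 1 — 16349 is a witness and 41041 is composite.
The smallest witness among the given bases is 2.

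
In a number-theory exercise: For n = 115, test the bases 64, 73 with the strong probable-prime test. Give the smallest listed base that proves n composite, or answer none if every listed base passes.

64

n − 1 = 114 = 2^1 · 57, so s = 1 and d = 57.
Base 64: x_0 = 64^57 mod 115 = 94. x_0 ∉ {1, 114} and s = 1, so 64 is a Miller–Rabin witness and 115 is composite.
Base 73: x_0 = 73^57 mod 115 = 108. x_0 ∉ {1, 114} and s = 1, so 73 is a Miller–Rabin witness and 115 is composite.
The smallest witness among the given bases is 64.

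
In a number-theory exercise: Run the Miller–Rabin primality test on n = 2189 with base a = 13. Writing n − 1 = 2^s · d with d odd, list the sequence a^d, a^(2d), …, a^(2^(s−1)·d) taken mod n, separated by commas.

n − 1 = 2188 = 2^2 · 547, so s = 2 and d = 547.
x_0 = 13^547 mod 2189 = 1316.
x_1 = 1316^2 mod 2189 = 357.

1316, 357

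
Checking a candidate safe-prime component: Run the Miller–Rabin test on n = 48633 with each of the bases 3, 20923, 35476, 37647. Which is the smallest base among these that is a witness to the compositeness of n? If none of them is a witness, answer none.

3

n − 1 = 48632 = 2^3 · 6079, so s = 3 and d = 6079.
Base 3: x_0 = 3^6079 mod 48633 = 549. x_0 is neither 1 nor 48632, so continue squaring. x_1 = 549^2 mod 48633 = 9603. x_2 = 9603^2 mod 48633 = 9441. Reached i = s−1 = 2 without hitting −1: 3 is a Miller–Rabin witness and 48633 is composite.
Base 20923: x_0 = 20923^6079 mod 48633 = 2425. x_0 is neither 1 nor 48632, so continue squaring. x_1 = 2425^2 mod 48633 = 44665. x_2 = 44665^2 mod 48633 = 36565. Reached i = s−1 = 2 without hitting −1: 20923 is a Miller–Rabin witness and 48633 is composite.
Base 35476: x_0 = 35476^6079 mod 48633 = 37153. x_0 is neither 1 nor 48632, so continue squaring. x_1 = 37153^2 mod 48633 = 43603. x_2 = 43603^2 mod 48633 = 11740. Reached i = s−1 = 2 without hitting −1: 35476 is a Miller–Rabin witness and 48633 is composite.
Base 37647: x_0 = 37647^6079 mod 48633 = 5316. x_0 is neither 1 nor 48632, so continue squaring. x_1 = 5316^2 mod 48633 = 4083. x_2 = 4083^2 mod 48633 = 38403. Reached i = s−1 = 2 without hitting −1: 37647 is a Miller–Rabin witness and 48633 is composite.
The smallest witness among the given bases is 3.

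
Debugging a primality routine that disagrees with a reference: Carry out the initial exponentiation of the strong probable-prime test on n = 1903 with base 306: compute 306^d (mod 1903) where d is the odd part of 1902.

603

n − 1 = 1902 = 2^1 · 951, so s = 1 and d = 951.
By repeated squaring, 306^951 ≡ 603 (mod 1903).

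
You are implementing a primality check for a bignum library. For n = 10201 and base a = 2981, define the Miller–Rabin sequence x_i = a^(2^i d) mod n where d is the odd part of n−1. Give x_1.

2728

n − 1 = 10200 = 2^3 · 1275, so s = 3 and d = 1275.
x_0 = 2981^1275 mod 10201 = 6465.
x_1 = 6465^2 mod 10201 = 2728.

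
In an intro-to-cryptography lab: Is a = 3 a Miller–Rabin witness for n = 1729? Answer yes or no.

yes

n − 1 = 1728 = 2^6 · 27, so s = 6 and d = 27.
Repeated squaring mod 1729: 3^1 ≡ 3, 3^2 ≡ 9, 3^4 ≡ 81, 3^8 ≡ 1374, 3^16 ≡ 1537.
27 = 16 + 8 + 2 + 1, so 3^27 ≡ 1537·1374·9·3 ≡ 664 (mod 1729).
x_0 = 3^27 mod 1729 = 664.
x_0 is neither 1 nor 1728, so continue squaring.
x_1 = 664^2 mod 1729 = 1.
x_1 = 1 but x_0 ≠ ±1, a nontrivial square root of 1 — 3 is a witness and 1729 is composite.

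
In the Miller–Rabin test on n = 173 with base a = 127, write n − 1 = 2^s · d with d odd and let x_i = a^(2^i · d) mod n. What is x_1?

n − 1 = 172 = 2^2 · 43, so s = 2 and d = 43.
x_0 = 127^43 mod 173 = 93.
x_1 = 93^2 mod 173 = 172.

172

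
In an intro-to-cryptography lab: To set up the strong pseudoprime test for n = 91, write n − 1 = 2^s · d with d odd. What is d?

Halving: 90 → 45; 45 is odd.
So 90 = 2^1 · 45.

45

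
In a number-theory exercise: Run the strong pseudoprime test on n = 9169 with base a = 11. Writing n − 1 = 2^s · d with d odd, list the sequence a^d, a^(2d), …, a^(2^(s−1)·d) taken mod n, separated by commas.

3933, 386, 2292, 8596

n − 1 = 9168 = 2^4 · 573, so s = 4 and d = 573.
x_0 = 11^573 mod 9169 = 3933.
x_1 = 3933^2 mod 9169 = 386.
x_2 = 386^2 mod 9169 = 2292.
x_3 = 2292^2 mod 9169 = 8596.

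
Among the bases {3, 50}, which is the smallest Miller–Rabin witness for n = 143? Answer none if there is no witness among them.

n − 1 = 142 = 2^1 · 71, so s = 1 and d = 71.
Base 3: x_0 = 3^71 mod 143 = 113. x_0 ∉ {1, 142} and s = 1, so 3 is a Miller–Rabin witness and 143 is composite.
Base 50: x_0 = 50^71 mod 143 = 6. x_0 ∉ {1, 142} and s = 1, so 50 is a Miller–Rabin witness and 143 is composite.
The smallest witness among the given bases is 3.

3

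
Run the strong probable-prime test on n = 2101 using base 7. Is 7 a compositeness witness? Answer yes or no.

no

n − 1 = 2100 = 2^2 · 525, so s = 2 and d = 525.
Repeated squaring mod 2101: 7^1 ≡ 7, 7^2 ≡ 49, 7^4 ≡ 300, 7^8 ≡ 1758, 7^16 ≡ 2094, 7^32 ≡ 49, 7^64 ≡ 300, 7^128 ≡ 1758, 7^256 ≡ 2094, 7^512 ≡ 49.
525 = 512 + 8 + 4 + 1, so 7^525 ≡ 49·1758·300·7 ≡ 2100 (mod 2101).
x_0 = 7^525 mod 2101 = 2100.
x_0 = 2100 ≡ −1, so 7 is not a witness.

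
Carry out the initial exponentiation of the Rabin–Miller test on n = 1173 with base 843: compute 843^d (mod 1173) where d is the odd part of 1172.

57

n − 1 = 1172 = 2^2 · 293, so s = 2 and d = 293.
Repeated squaring mod 1173: 843^1 ≡ 843, 843^2 ≡ 984, 843^4 ≡ 531, 843^8 ≡ 441, 843^16 ≡ 936, 843^32 ≡ 1038, 843^64 ≡ 630, 843^128 ≡ 426, 843^256 ≡ 834.
293 = 256 + 32 + 4 + 1, so 843^293 ≡ 834·1038·531·843 ≡ 57 (mod 1173).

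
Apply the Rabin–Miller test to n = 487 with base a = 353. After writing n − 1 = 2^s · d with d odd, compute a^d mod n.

n − 1 = 486 = 2^1 · 243, so s = 1 and d = 243.
353^243 mod 487 = 486.

486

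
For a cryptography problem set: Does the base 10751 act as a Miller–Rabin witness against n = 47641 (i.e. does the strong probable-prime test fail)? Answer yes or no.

yes

n − 1 = 47640 = 2^3 · 5955, so s = 3 and d = 5955.
Repeated squaring mod 47641: 10751^1 ≡ 10751, 10751^2 ≡ 6935, 10751^4 ≡ 24456, 10751^8 ≡ 10822, 10751^16 ≡ 14106, 10751^32 ≡ 30420, 10751^64 ≡ 45257, 10751^128 ≡ 14177, 10751^256 ≡ 37591, 10751^512 ≡ 3580, 10751^1024 ≡ 971, 10751^2048 ≡ 37662, 10751^4096 ≡ 10751.
5955 = 4096 + 1024 + 512 + 256 + 64 + 2 + 1, so 10751^5955 ≡ 10751·971·3580·37591·45257·6935·10751 ≡ 6711 (mod 47641).
x_0 = 10751^5955 mod 47641 = 6711.
x_0 is neither 1 nor 47640, so continue squaring.
x_1 = 6711^2 mod 47641 = 16776.
x_2 = 16776^2 mod 47641 = 18789.
Reached i = s−1 = 2 without hitting −1: 10751 is a Miller–Rabin witness and 47641 is composite.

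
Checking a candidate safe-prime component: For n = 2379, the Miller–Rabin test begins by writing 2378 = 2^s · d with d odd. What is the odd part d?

Halving: 2378 → 1189; 1189 is odd.
So 2378 = 2^1 · 1189.

1189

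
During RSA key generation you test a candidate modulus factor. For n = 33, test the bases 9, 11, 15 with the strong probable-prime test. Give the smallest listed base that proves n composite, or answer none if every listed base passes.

9

n − 1 = 32 = 2^5 · 1, so s = 5 and d = 1.
Base 9: x_0 = 9^1 mod 33 = 9. x_0 is neither 1 nor 32, so continue squaring. x_1 = 9^2 mod 33 = 15. x_2 = 15^2 mod 33 = 27. x_3 = 27^2 mod 33 = 3. x_4 = 3^2 mod 33 = 9. Reached i = s−1 = 4 without hitting −1: 9 is a Miller–Rabin witness and 33 is composite.
Base 11: x_0 = 11^1 mod 33 = 11. x_0 is neither 1 nor 32, so continue squaring. x_1 = 11^2 mod 33 = 22. x_2 = 22^2 mod 33 = 22. x_3 = 22^2 mod 33 = 22. x_4 = 22^2 mod 33 = 22. Reached i = s−1 = 4 without hitting −1: 11 is a Miller–Rabin witness and 33 is composite.
Base 15: x_0 = 15^1 mod 33 = 15. x_0 is neither 1 nor 32, so continue squaring. x_1 = 15^2 mod 33 = 27. x_2 = 27^2 mod 33 = 3. x_3 = 3^2 mod 33 = 9. x_4 = 9^2 mod 33 = 15. Reached i = s−1 = 4 without hitting −1: 15 is a Miller–Rabin witness and 33 is composite.
The smallest witness among the given bases is 9.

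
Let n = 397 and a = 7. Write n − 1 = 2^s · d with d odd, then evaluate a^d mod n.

n − 1 = 396 = 2^2 · 99, so s = 2 and d = 99.
7^99 mod 397 = 334.

334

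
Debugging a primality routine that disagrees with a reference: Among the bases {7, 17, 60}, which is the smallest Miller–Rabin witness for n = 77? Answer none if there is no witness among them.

n − 1 = 76 = 2^2 · 19, so s = 2 and d = 19.
Base 7: x_0 = 7^19 mod 77 = 63. x_0 is neither 1 nor 76, so continue squaring. x_1 = 63^2 mod 77 = 42. Reached i = s−1 = 1 without hitting −1: 7 is a Miller–Rabin witness and 77 is composite.
Base 17: x_0 = 17^19 mod 77 = 24. x_0 is neither 1 nor 76, so continue squaring. x_1 = 24^2 mod 77 = 37. Reached i = s−1 = 1 without hitting −1: 17 is a Miller–Rabin witness and 77 is composite.
Base 60: x_0 = 60^19 mod 77 = 53. x_0 is neither 1 nor 76, so continue squaring. x_1 = 53^2 mod 77 = 37. Reached i = s−1 = 1 without hitting −1: 60 is a Miller–Rabin witness and 77 is composite.
The smallest witness among the given bases is 7.

7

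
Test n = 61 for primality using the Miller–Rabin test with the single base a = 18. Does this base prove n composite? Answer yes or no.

no

n − 1 = 60 = 2^2 · 15, so s = 2 and d = 15.
Repeated squaring mod 61: 18^1 ≡ 18, 18^2 ≡ 19, 18^4 ≡ 56, 18^8 ≡ 25.
15 = 8 + 4 + 2 + 1, so 18^15 ≡ 25·56·19·18 ≡ 11 (mod 61).
x_0 = 18^15 mod 61 = 11.
x_0 is neither 1 nor 60, so continue squaring.
x_1 = 11^2 mod 61 = 60.
x_1 ≡ −1, so 18 is not a witness.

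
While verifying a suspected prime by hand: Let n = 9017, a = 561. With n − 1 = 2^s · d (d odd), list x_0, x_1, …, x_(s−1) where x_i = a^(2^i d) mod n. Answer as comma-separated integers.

2187, 3959, 2135

n − 1 = 9016 = 2^3 · 1127, so s = 3 and d = 1127.
x_0 = 561^1127 mod 9017 = 2187.
x_1 = 2187^2 mod 9017 = 3959.
x_2 = 3959^2 mod 9017 = 2135.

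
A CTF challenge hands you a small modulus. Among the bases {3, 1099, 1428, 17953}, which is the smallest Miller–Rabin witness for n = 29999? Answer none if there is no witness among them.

n − 1 = 29998 = 2^1 · 14999, so s = 1 and d = 14999.
Base 3: x_0 = 3^14999 mod 29999 = 4729. x_0 ∉ {1, 29998} and s = 1, so 3 is a Miller–Rabin witness and 29999 is composite.
Base 1099: x_0 = 1099^14999 mod 29999 = 10548. x_0 ∉ {1, 29998} and s = 1, so 1099 is a Miller–Rabin witness and 29999 is composite.
Base 1428: x_0 = 1428^14999 mod 29999 = 9639. x_0 ∉ {1, 29998} and s = 1, so 1428 is a Miller–Rabin witness and 29999 is composite.
Base 17953: x_0 = 17953^14999 mod 29999 = 26589. x_0 ∉ {1, 29998} and s = 1, so 17953 is a Miller–Rabin witness and 29999 is composite.
The smallest witness among the given bases is 3.

3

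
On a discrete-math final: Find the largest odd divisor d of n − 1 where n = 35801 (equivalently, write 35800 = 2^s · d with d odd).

Halving: 35800 → 17900 → 8950 → 4475; 4475 is odd.
So 35800 = 2^3 · 4475.

4475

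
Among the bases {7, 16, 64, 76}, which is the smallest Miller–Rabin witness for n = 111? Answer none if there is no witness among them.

n − 1 = 110 = 2^1 · 55, so s = 1 and d = 55.
Base 7: x_0 = 7^55 mod 111 = 7. x_0 ∉ {1, 110} and s = 1, so 7 is a Miller–Rabin witness and 111 is composite.
Base 16: x_0 = 16^55 mod 111 = 16. x_0 ∉ {1, 110} and s = 1, so 16 is a Miller–Rabin witness and 111 is composite.
Base 64: x_0 = 64^55 mod 111 = 64. x_0 ∉ {1, 110} and s = 1, so 64 is a Miller–Rabin witness and 111 is composite.
Base 76: x_0 = 76^55 mod 111 = 109. x_0 ∉ {1, 110} and s = 1, so 76 is a Miller–Rabin witness and 111 is composite.
The smallest witness among the given bases is 7.

7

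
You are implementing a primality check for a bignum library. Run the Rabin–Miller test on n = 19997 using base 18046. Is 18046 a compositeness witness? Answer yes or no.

no

n − 1 = 19996 = 2^2 · 4999, so s = 2 and d = 4999.
x_0 = 18046^4999 mod 19997 = 19996.
x_0 = 19996 ≡ −1, so 18046 is not a witness.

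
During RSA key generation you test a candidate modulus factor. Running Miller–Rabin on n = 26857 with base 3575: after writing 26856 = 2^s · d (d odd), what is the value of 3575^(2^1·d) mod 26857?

n − 1 = 26856 = 2^3 · 3357, so s = 3 and d = 3357.
x_0 = 3575^3357 mod 26857 = 23796.
x_1 = 23796^2 mod 26857 = 23485.

23485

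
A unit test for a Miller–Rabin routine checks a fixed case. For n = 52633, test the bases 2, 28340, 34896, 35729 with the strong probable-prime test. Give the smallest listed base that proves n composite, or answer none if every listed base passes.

none

n − 1 = 52632 = 2^3 · 6579, so s = 3 and d = 6579.
Base 2: x_0 = 2^6579 mod 52633 = 1. x_0 = 1, so 2 is not a witness.
Base 28340: x_0 = 28340^6579 mod 52633 = 1. x_0 = 1, so 28340 is not a witness.
Base 34896: x_0 = 34896^6579 mod 52633 = 1. x_0 = 1, so 34896 is not a witness.
Base 35729: x_0 = 35729^6579 mod 52633 = 1. x_0 = 1, so 35729 is not a witness.
No listed base is a witness for 52633.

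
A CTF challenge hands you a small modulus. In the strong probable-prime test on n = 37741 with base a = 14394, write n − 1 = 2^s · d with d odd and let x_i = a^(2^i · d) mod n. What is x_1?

n − 1 = 37740 = 2^2 · 9435, so s = 2 and d = 9435.
x_0 = 14394^9435 mod 37741 = 19425.
x_1 = 19425^2 mod 37741 = 33848.

33848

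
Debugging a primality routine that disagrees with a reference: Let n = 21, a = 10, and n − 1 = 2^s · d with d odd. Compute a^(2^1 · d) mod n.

4

n − 1 = 20 = 2^2 · 5, so s = 2 and d = 5.
x_0 = 10^5 mod 21 = 19.
x_1 = 19^2 mod 21 = 4.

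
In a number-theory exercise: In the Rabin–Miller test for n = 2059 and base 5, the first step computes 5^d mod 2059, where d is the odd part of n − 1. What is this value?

n − 1 = 2058 = 2^1 · 1029, so s = 1 and d = 1029.
5^1029 mod 2059 = 57.

57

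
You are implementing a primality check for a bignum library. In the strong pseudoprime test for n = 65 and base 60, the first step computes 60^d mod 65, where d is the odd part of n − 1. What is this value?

60

n − 1 = 64 = 2^6 · 1, so s = 6 and d = 1.
60^1 mod 65 = 60.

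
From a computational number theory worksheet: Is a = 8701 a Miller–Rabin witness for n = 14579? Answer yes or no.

yes

n − 1 = 14578 = 2^1 · 7289, so s = 1 and d = 7289.
x_0 = 8701^7289 mod 14579 = 5831.
x_0 ∉ {1, 14578} and s = 1, so 8701 is a Miller–Rabin witness and 14579 is composite.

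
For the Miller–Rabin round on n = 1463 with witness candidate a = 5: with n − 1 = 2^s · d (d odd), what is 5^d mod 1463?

500

n − 1 = 1462 = 2^1 · 731, so s = 1 and d = 731.
Repeated squaring mod 1463: 5^1 ≡ 5, 5^2 ≡ 25, 5^4 ≡ 625, 5^8 ≡ 4, 5^16 ≡ 16, 5^32 ≡ 256, 5^64 ≡ 1164, 5^128 ≡ 158, 5^256 ≡ 93, 5^512 ≡ 1334.
731 = 512 + 128 + 64 + 16 + 8 + 2 + 1, so 5^731 ≡ 1334·158·1164·16·4·25·5 ≡ 500 (mod 1463).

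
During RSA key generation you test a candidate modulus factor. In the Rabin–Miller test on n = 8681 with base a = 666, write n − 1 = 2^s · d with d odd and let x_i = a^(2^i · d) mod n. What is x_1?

3911

n − 1 = 8680 = 2^3 · 1085, so s = 3 and d = 1085.
x_0 = 666^1085 mod 8681 = 4219.
x_1 = 4219^2 mod 8681 = 3911.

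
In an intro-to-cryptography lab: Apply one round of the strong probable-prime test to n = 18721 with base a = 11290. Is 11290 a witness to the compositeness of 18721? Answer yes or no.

n − 1 = 18720 = 2^5 · 585, so s = 5 and d = 585.
Repeated squaring mod 18721: 11290^1 ≡ 11290, 11290^2 ≡ 11532, 11290^4 ≡ 11761, 11290^8 ≡ 10373, 11290^16 ≡ 9542, 11290^32 ≡ 9541, 11290^64 ≡ 9179, 11290^128 ≡ 9541, 11290^256 ≡ 9179, 11290^512 ≡ 9541.
585 = 512 + 64 + 8 + 1, so 11290^585 ≡ 9541·9179·10373·11290 ≡ 11315 (mod 18721).
x_0 = 11290^585 mod 18721 = 11315.
x_0 is neither 1 nor 18720, so continue squaring.
x_1 = 11315^2 mod 18721 = 15027.
x_2 = 15027^2 mod 18721 = 16748.
x_3 = 16748^2 mod 18721 = 17482.
x_4 = 17482^2 mod 18721 = 18720.
x_4 ≡ −1, so 11290 is not a witness.

no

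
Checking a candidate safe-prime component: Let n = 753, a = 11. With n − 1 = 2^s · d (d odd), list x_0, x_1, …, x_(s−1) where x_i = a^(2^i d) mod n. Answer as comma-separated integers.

26, 676, 658, 742

n − 1 = 752 = 2^4 · 47, so s = 4 and d = 47.
x_0 = 11^47 mod 753 = 26.
x_1 = 26^2 mod 753 = 676.
x_2 = 676^2 mod 753 = 658.
x_3 = 658^2 mod 753 = 742.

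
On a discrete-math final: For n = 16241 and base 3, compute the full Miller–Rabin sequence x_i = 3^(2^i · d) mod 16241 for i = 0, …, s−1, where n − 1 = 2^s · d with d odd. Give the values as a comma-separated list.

986, 13977, 9781, 8471

n − 1 = 16240 = 2^4 · 1015, so s = 4 and d = 1015.
x_0 = 3^1015 mod 16241 = 986.
x_1 = 986^2 mod 16241 = 13977.
x_2 = 13977^2 mod 16241 = 9781.
x_3 = 9781^2 mod 16241 = 8471.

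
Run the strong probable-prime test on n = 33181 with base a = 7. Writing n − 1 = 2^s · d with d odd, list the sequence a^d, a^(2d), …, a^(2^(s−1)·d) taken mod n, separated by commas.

1, 1

n − 1 = 33180 = 2^2 · 8295, so s = 2 and d = 8295.
x_0 = 7^8295 mod 33181 = 1.
x_1 = 1^2 mod 33181 = 1.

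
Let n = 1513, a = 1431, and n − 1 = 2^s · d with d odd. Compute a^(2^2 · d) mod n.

1509

n − 1 = 1512 = 2^3 · 189, so s = 3 and d = 189.
Repeated squaring mod 1513: 1431^1 ≡ 1431, 1431^2 ≡ 672, 1431^4 ≡ 710, 1431^8 ≡ 271, 1431^16 ≡ 817, 1431^32 ≡ 256, 1431^64 ≡ 477, 1431^128 ≡ 579.
189 = 128 + 32 + 16 + 8 + 4 + 1, so 1431^189 ≡ 579·256·817·271·710·1431 ≡ 1457 (mod 1513).
x_0 = 1457.
x_1 = 1457^2 mod 1513 = 110.
x_2 = 110^2 mod 1513 = 1509.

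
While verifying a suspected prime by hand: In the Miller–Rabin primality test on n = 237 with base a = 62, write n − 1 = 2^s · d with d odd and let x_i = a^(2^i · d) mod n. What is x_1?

n − 1 = 236 = 2^2 · 59, so s = 2 and d = 59.
x_0 = 62^59 mod 237 = 125.
x_1 = 125^2 mod 237 = 220.

220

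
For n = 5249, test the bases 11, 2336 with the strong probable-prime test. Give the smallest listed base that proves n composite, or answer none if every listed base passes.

11

n − 1 = 5248 = 2^7 · 41, so s = 7 and d = 41.
Base 11: x_0 = 11^41 mod 5249 = 4516. x_0 is neither 1 nor 5248, so continue squaring. x_1 = 4516^2 mod 5249 = 1891. x_2 = 1891^2 mod 5249 = 1312. x_3 = 1312^2 mod 5249 = 4921. x_4 = 4921^2 mod 5249 = 2604. x_5 = 2604^2 mod 5249 = 4357. x_6 = 4357^2 mod 5249 = 3065. Reached i = s−1 = 6 without hitting −1: 11 is a Miller–Rabin witness and 5249 is composite.
Base 2336: x_0 = 2336^41 mod 5249 = 2079. x_0 is neither 1 nor 5248, so continue squaring. x_1 = 2079^2 mod 5249 = 2314. x_2 = 2314^2 mod 5249 = 616. x_3 = 616^2 mod 5249 = 1528. x_4 = 1528^2 mod 5249 = 4228. x_5 = 4228^2 mod 5249 = 3139. x_6 = 3139^2 mod 5249 = 948. Reached i = s−1 = 6 without hitting −1: 2336 is a Miller–Rabin witness and 5249 is composite.
The smallest witness among the given bases is 11.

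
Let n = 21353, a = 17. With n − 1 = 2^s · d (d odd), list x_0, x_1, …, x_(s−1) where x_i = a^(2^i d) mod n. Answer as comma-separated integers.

n − 1 = 21352 = 2^3 · 2669, so s = 3 and d = 2669.
x_0 = 17^2669 mod 21353 = 2939.
x_1 = 2939^2 mod 21353 = 11109.
x_2 = 11109^2 mod 21353 = 10894.

2939, 11109, 10894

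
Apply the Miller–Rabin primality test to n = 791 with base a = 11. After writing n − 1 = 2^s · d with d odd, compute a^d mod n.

653

n − 1 = 790 = 2^1 · 395, so s = 1 and d = 395.
By repeated squaring, 11^395 ≡ 653 (mod 791).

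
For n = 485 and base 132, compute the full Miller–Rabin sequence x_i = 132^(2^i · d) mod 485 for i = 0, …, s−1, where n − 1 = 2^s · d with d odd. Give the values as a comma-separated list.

132, 449

n − 1 = 484 = 2^2 · 121, so s = 2 and d = 121.
x_0 = 132^121 mod 485 = 132.
x_1 = 132^2 mod 485 = 449.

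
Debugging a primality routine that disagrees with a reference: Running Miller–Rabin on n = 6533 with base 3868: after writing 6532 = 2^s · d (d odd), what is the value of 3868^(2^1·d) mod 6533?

n − 1 = 6532 = 2^2 · 1633, so s = 2 and d = 1633.
x_0 = 3868^1633 mod 6533 = 236.
x_1 = 236^2 mod 6533 = 3432.

3432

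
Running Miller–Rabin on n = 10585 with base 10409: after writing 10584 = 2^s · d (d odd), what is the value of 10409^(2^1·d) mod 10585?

n − 1 = 10584 = 2^3 · 1323, so s = 3 and d = 1323.
Repeated squaring mod 10585: 10409^1 ≡ 10409, 10409^2 ≡ 9806, 10409^4 ≡ 3496, 10409^8 ≡ 6926, 10409^16 ≡ 8841, 10409^32 ≡ 3641, 10409^64 ≡ 4461, 10409^128 ≡ 721, 10409^256 ≡ 1176, 10409^512 ≡ 6926, 10409^1024 ≡ 8841.
1323 = 1024 + 256 + 32 + 8 + 2 + 1, so 10409^1323 ≡ 8841·1176·3641·6926·9806·10409 ≡ 3149 (mod 10585).
x_0 = 3149.
x_1 = 3149^2 mod 10585 = 8641.

8641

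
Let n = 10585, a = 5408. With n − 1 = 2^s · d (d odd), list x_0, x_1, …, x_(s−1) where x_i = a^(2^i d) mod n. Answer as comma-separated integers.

8422, 10584, 1

n − 1 = 10584 = 2^3 · 1323, so s = 3 and d = 1323.
x_0 = 5408^1323 mod 10585 = 8422.
x_1 = 8422^2 mod 10585 = 10584.
x_2 = 10584^2 mod 10585 = 1.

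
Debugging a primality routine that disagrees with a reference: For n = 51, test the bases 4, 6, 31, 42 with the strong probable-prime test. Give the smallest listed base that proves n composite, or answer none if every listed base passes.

n − 1 = 50 = 2^1 · 25, so s = 1 and d = 25.
Base 4: x_0 = 4^25 mod 51 = 4. x_0 ∉ {1, 50} and s = 1, so 4 is a Miller–Rabin witness and 51 is composite.
Base 6: x_0 = 6^25 mod 51 = 45. x_0 ∉ {1, 50} and s = 1, so 6 is a Miller–Rabin witness and 51 is composite.
Base 31: x_0 = 31^25 mod 51 = 37. x_0 ∉ {1, 50} and s = 1, so 31 is a Miller–Rabin witness and 51 is composite.
Base 42: x_0 = 42^25 mod 51 = 42. x_0 ∉ {1, 50} and s = 1, so 42 is a Miller–Rabin witness and 51 is composite.
The smallest witness among the given bases is 4.

4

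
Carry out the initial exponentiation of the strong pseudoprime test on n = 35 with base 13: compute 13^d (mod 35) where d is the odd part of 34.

13

n − 1 = 34 = 2^1 · 17, so s = 1 and d = 17.
13^17 mod 35 = 13.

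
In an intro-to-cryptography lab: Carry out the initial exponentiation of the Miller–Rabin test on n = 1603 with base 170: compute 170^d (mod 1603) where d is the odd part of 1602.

n − 1 = 1602 = 2^1 · 801, so s = 1 and d = 801.
170^801 mod 1603 = 1569.

1569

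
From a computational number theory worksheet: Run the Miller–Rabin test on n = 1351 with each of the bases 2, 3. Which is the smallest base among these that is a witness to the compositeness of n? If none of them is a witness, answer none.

2

n − 1 = 1350 = 2^1 · 675, so s = 1 and d = 675.
Base 2: x_0 = 2^675 mod 1351 = 8. x_0 ∉ {1, 1350} and s = 1, so 2 is a Miller–Rabin witness and 1351 is composite.
Base 3: x_0 = 3^675 mod 1351 = 27. x_0 ∉ {1, 1350} and s = 1, so 3 is a Miller–Rabin witness and 1351 is composite.
The smallest witness among the given bases is 2.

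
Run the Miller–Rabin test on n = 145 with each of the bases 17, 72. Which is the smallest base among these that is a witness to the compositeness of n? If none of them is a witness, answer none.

n − 1 = 144 = 2^4 · 9, so s = 4 and d = 9.
Base 17: x_0 = 17^9 mod 145 = 17. x_0 is neither 1 nor 144, so continue squaring. x_1 = 17^2 mod 145 = 144. x_1 ≡ −1, so 17 is not a witness.
Base 72: x_0 = 72^9 mod 145 = 32. x_0 is neither 1 nor 144, so continue squaring. x_1 = 32^2 mod 145 = 9. x_2 = 9^2 mod 145 = 81. x_3 = 81^2 mod 145 = 36. Reached i = s−1 = 3 without hitting −1: 72 is a Miller–Rabin witness and 145 is composite.
The smallest witness among the given bases is 72.

72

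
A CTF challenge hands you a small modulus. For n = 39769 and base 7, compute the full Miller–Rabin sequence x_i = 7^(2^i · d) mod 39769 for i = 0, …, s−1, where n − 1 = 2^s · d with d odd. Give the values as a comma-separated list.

n − 1 = 39768 = 2^3 · 4971, so s = 3 and d = 4971.
x_0 = 7^4971 mod 39769 = 1.
x_1 = 1^2 mod 39769 = 1.
x_2 = 1^2 mod 39769 = 1.

1, 1, 1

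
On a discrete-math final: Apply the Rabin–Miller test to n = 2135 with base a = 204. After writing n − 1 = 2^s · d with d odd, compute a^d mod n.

764

n − 1 = 2134 = 2^1 · 1067, so s = 1 and d = 1067.
204^1067 mod 2135 = 764.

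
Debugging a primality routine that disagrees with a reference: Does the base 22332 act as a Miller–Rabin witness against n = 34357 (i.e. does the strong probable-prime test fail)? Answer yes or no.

n − 1 = 34356 = 2^2 · 8589, so s = 2 and d = 8589.
Repeated squaring mod 34357: 22332^1 ≡ 22332, 22332^2 ≡ 26369, 22332^4 ≡ 7195, 22332^8 ≡ 26383, 22332^16 ≡ 24226, 22332^32 ≡ 12802, 22332^64 ≡ 8314, 22332^128 ≡ 30669, 22332^256 ≡ 30329, 22332^512 ≡ 8280, 22332^1024 ≡ 16185, 22332^2048 ≡ 16457, 22332^4096 ≡ 30975, 22332^8192 ≡ 31400.
8589 = 8192 + 256 + 128 + 8 + 4 + 1, so 22332^8589 ≡ 31400·30329·30669·26383·7195·22332 ≡ 30488 (mod 34357).
x_0 = 22332^8589 mod 34357 = 30488.
x_0 is neither 1 nor 34356, so continue squaring.
x_1 = 30488^2 mod 34357 = 23866.
Reached i = s−1 = 1 without hitting −1: 22332 is a Miller–Rabin witness and 34357 is composite.

yes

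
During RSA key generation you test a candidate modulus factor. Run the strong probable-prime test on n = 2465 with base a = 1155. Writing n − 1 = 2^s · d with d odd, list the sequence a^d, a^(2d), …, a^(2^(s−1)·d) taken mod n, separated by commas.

900, 1480, 1480, 1480, 1480

n − 1 = 2464 = 2^5 · 77, so s = 5 and d = 77.
x_0 = 1155^77 mod 2465 = 900.
x_1 = 900^2 mod 2465 = 1480.
x_2 = 1480^2 mod 2465 = 1480.
x_3 = 1480^2 mod 2465 = 1480.
x_4 = 1480^2 mod 2465 = 1480.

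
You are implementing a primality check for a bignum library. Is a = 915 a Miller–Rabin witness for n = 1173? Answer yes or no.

yes

n − 1 = 1172 = 2^2 · 293, so s = 2 and d = 293.
x_0 = 915^293 mod 1173 = 420.
x_0 is neither 1 nor 1172, so continue squaring.
x_1 = 420^2 mod 1173 = 450.
Reached i = s−1 = 1 without hitting −1: 915 is a Miller–Rabin witness and 1173 is composite.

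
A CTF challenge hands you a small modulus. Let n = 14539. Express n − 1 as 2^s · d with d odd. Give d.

7269

Halving: 14538 → 7269; 7269 is odd.
So 14538 = 2^1 · 7269.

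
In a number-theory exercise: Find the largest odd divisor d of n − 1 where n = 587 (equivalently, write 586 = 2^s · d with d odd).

293

Halving: 586 → 293; 293 is odd.
So 586 = 2^1 · 293.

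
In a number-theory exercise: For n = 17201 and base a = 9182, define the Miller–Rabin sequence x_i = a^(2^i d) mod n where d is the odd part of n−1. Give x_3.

n − 1 = 17200 = 2^4 · 1075, so s = 4 and d = 1075.
x_0 = 9182^1075 mod 17201 = 7983.
x_1 = 7983^2 mod 17201 = 15785.
x_2 = 15785^2 mod 17201 = 9740.
x_3 = 9740^2 mod 17201 = 4085.

4085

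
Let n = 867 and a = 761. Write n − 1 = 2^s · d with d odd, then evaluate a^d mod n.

863

n − 1 = 866 = 2^1 · 433, so s = 1 and d = 433.
761^433 mod 867 = 863.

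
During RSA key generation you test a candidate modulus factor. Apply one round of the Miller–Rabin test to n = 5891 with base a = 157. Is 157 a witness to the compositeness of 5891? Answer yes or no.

n − 1 = 5890 = 2^1 · 2945, so s = 1 and d = 2945.
x_0 = 157^2945 mod 5891 = 2026.
x_0 ∉ {1, 5890} and s = 1, so 157 is a Miller–Rabin witness and 5891 is composite.

yes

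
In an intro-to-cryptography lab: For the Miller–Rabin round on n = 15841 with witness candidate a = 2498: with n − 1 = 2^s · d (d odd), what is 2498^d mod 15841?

13579

n − 1 = 15840 = 2^5 · 495, so s = 5 and d = 495.
Repeated squaring mod 15841: 2498^1 ≡ 2498, 2498^2 ≡ 14491, 2498^4 ≡ 785, 2498^8 ≡ 14267, 2498^16 ≡ 6280, 2498^32 ≡ 10151, 2498^64 ≡ 12937, 2498^128 ≡ 5804, 2498^256 ≡ 8450.
495 = 256 + 128 + 64 + 32 + 8 + 4 + 2 + 1, so 2498^495 ≡ 8450·5804·12937·10151·14267·785·14491·2498 ≡ 13579 (mod 15841).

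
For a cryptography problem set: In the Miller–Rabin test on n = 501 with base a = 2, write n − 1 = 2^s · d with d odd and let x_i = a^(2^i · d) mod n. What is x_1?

n − 1 = 500 = 2^2 · 125, so s = 2 and d = 125.
Repeated squaring mod 501: 2^1 ≡ 2, 2^2 ≡ 4, 2^4 ≡ 16, 2^8 ≡ 256, 2^16 ≡ 406, 2^32 ≡ 7, 2^64 ≡ 49.
125 = 64 + 32 + 16 + 8 + 4 + 1, so 2^125 ≡ 49·7·406·256·16·2 ≡ 488 (mod 501).
x_0 = 488.
x_1 = 488^2 mod 501 = 169.

169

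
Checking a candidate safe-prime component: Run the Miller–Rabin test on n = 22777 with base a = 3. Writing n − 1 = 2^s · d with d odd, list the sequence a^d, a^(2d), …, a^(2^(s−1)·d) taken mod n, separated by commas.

22776, 1, 1

n − 1 = 22776 = 2^3 · 2847, so s = 3 and d = 2847.
x_0 = 3^2847 mod 22777 = 22776.
x_1 = 22776^2 mod 22777 = 1.
x_2 = 1^2 mod 22777 = 1.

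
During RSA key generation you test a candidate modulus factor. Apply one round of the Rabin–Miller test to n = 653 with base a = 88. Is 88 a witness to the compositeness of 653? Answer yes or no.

no

n − 1 = 652 = 2^2 · 163, so s = 2 and d = 163.
x_0 = 88^163 mod 653 = 149.
x_0 is neither 1 nor 652, so continue squaring.
x_1 = 149^2 mod 653 = 652.
x_1 ≡ −1, so 88 is not a witness.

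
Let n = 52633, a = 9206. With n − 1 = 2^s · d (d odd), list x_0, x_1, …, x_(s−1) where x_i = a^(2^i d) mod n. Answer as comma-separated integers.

26573, 1, 1

n − 1 = 52632 = 2^3 · 6579, so s = 3 and d = 6579.
x_0 = 9206^6579 mod 52633 = 26573.
x_1 = 26573^2 mod 52633 = 1.
x_2 = 1^2 mod 52633 = 1.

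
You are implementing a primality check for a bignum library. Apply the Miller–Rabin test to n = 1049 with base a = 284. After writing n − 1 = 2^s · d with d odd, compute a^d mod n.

588

n − 1 = 1048 = 2^3 · 131, so s = 3 and d = 131.
284^131 mod 1049 = 588.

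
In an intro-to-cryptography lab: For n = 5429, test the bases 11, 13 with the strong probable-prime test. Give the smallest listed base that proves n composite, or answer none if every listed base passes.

11

n − 1 = 5428 = 2^2 · 1357, so s = 2 and d = 1357.
Base 11: x_0 = 11^1357 mod 5429 = 133. x_0 is neither 1 nor 5428, so continue squaring. x_1 = 133^2 mod 5429 = 1402. Reached i = s−1 = 1 without hitting −1: 11 is a Miller–Rabin witness and 5429 is composite.
Base 13: x_0 = 13^1357 mod 5429 = 3856. x_0 is neither 1 nor 5428, so continue squaring. x_1 = 3856^2 mod 5429 = 4134. Reached i = s−1 = 1 without hitting −1: 13 is a Miller–Rabin witness and 5429 is composite.
The smallest witness among the given bases is 11.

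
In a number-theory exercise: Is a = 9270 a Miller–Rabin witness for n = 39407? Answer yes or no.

yes

n − 1 = 39406 = 2^1 · 19703, so s = 1 and d = 19703.
Repeated squaring mod 39407: 9270^1 ≡ 9270, 9270^2 ≡ 25640, 9270^4 ≡ 22026, 9270^8 ≡ 5099, 9270^16 ≡ 30588, 9270^32 ≡ 24750, 9270^64 ≡ 20092, 9270^128 ≡ 3156, 9270^256 ≡ 29772, 9270^512 ≡ 29740, 9270^1024 ≡ 16892, 9270^2048 ≡ 32984, 9270^4096 ≡ 35207, 9270^8192 ≡ 25071, 9270^16384 ≡ 13391.
19703 = 16384 + 2048 + 1024 + 128 + 64 + 32 + 16 + 4 + 2 + 1, so 9270^19703 ≡ 13391·32984·16892·3156·20092·24750·30588·22026·25640·9270 ≡ 38995 (mod 39407).
x_0 = 9270^19703 mod 39407 = 38995.
x_0 ∉ {1, 39406} and s = 1, so 9270 is a Miller–Rabin witness and 39407 is composite.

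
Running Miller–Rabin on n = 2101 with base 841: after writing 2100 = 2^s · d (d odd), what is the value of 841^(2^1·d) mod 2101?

1299

n − 1 = 2100 = 2^2 · 525, so s = 2 and d = 525.
Repeated squaring mod 2101: 841^1 ≡ 841, 841^2 ≡ 1345, 841^4 ≡ 64, 841^8 ≡ 1995, 841^16 ≡ 731, 841^32 ≡ 707, 841^64 ≡ 1912, 841^128 ≡ 4, 841^256 ≡ 16, 841^512 ≡ 256.
525 = 512 + 8 + 4 + 1, so 841^525 ≡ 256·1995·64·841 ≡ 914 (mod 2101).
x_0 = 914.
x_1 = 914^2 mod 2101 = 1299.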